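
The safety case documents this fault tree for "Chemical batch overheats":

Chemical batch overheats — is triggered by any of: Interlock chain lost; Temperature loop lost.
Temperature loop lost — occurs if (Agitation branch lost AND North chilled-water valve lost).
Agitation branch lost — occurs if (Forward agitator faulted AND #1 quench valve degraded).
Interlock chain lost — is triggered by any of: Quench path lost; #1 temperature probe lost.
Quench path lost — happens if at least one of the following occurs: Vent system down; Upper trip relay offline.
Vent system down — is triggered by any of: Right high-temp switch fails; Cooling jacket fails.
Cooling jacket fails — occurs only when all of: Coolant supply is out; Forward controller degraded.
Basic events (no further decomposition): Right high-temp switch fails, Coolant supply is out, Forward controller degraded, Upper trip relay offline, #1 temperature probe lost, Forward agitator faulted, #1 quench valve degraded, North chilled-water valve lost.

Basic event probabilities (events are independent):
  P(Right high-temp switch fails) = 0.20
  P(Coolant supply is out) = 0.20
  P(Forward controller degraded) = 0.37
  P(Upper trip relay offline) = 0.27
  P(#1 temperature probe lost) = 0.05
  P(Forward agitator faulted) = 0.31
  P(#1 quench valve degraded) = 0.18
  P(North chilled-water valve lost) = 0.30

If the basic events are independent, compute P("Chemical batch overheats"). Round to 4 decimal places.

P(Cooling jacket fails) [AND] = 0.20 × 0.37 = 0.074000
P(Vent system down) [OR] = 1 − (1−0.20) × (1−0.074000) = 0.259200
P(Quench path lost) [OR] = 1 − (1−0.259200) × (1−0.27) = 0.459216
P(Interlock chain lost) [OR] = 1 − (1−0.459216) × (1−0.05) = 0.486255
P(Agitation branch lost) [AND] = 0.31 × 0.18 = 0.055800
P(Temperature loop lost) [AND] = 0.055800 × 0.30 = 0.016740
P(Chemical batch overheats) [OR] = 1 − (1−0.486255) × (1−0.016740) = 0.494855
Rounded to 4 decimal places: P(Chemical batch overheats) ≈ 0.4949.

0.4949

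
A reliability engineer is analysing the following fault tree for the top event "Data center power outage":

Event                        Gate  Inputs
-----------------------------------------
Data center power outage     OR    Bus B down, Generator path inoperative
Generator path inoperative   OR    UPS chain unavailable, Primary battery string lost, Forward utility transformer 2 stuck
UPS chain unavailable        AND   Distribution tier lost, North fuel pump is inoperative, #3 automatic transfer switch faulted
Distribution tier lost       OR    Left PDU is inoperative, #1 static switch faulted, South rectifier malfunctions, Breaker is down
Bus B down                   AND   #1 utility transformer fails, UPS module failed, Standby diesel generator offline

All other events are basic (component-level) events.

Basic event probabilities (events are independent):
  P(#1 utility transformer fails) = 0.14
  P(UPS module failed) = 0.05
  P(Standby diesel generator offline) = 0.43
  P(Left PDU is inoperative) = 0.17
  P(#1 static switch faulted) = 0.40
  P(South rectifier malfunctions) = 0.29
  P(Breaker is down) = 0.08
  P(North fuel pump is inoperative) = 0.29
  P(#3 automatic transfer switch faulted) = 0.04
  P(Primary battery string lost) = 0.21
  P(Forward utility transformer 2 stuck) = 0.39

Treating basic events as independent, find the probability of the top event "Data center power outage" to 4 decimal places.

0.5233

P(Bus B down) [AND] = 0.14 × 0.05 × 0.43 = 0.003010
P(Distribution tier lost) [OR] = 1 − (1−0.17) × (1−0.40) × (1−0.29) × (1−0.08) = 0.674706
P(UPS chain unavailable) [AND] = 0.674706 × 0.29 × 0.04 = 0.007827
P(Generator path inoperative) [OR] = 1 − (1−0.007827) × (1−0.21) × (1−0.39) = 0.521872
P(Data center power outage) [OR] = 1 − (1−0.003010) × (1−0.521872) = 0.523311
Rounded to 4 decimal places: P(Data center power outage) ≈ 0.5233.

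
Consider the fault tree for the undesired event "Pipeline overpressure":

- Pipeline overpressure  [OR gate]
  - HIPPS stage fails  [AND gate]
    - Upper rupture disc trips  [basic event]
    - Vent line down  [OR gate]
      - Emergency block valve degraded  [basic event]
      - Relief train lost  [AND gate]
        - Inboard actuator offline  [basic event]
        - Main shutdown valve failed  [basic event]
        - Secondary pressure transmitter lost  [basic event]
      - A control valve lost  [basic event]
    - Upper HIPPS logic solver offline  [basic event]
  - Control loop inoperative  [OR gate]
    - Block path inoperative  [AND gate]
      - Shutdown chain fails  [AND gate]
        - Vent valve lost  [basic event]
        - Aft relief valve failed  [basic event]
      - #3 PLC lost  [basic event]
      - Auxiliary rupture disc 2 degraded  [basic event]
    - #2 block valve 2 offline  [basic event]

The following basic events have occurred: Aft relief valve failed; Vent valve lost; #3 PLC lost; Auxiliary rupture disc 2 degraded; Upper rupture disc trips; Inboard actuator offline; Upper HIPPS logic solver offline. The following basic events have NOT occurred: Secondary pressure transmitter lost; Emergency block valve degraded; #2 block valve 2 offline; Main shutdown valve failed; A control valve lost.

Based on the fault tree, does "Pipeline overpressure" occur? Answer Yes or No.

Yes

Relief train lost [AND]: Inboard actuator offline=occurs, Main shutdown valve failed=not, Secondary pressure transmitter lost=not → not all inputs occur → does not occur.
Vent line down [OR]: Emergency block valve degraded=not, Relief train lost=not, A control valve lost=not → no input occurs → does not occur.
HIPPS stage fails [AND]: Upper rupture disc trips=occurs, Vent line down=not, Upper HIPPS logic solver offline=occurs → not all inputs occur → does not occur.
Shutdown chain fails [AND]: Vent valve lost=occurs, Aft relief valve failed=occurs → all inputs occur → occurs.
Block path inoperative [AND]: Shutdown chain fails=occurs, #3 PLC lost=occurs, Auxiliary rupture disc 2 degraded=occurs → all inputs occur → occurs.
Control loop inoperative [OR]: Block path inoperative=occurs, #2 block valve 2 offline=not → at least one input occurs → occurs.
Pipeline overpressure [OR]: HIPPS stage fails=not, Control loop inoperative=occurs → at least one input occurs → occurs.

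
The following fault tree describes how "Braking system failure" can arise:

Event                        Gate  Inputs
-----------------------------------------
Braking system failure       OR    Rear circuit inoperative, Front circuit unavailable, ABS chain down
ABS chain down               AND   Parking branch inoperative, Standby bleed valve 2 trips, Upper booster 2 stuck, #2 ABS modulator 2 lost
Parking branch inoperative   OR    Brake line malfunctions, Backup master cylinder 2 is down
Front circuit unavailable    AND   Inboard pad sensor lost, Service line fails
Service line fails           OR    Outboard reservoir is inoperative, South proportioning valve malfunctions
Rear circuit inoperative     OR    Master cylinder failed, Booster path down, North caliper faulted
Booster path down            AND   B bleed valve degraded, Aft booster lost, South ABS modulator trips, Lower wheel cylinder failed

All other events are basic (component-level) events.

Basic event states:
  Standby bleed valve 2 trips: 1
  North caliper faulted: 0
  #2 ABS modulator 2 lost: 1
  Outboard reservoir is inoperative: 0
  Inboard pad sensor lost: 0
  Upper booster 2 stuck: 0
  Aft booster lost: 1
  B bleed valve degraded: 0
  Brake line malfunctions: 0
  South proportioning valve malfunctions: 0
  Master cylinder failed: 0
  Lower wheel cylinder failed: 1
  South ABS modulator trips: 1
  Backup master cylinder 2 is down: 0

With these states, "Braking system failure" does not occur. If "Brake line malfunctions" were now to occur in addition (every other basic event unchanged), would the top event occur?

No

Counterfactual: set "Brake line malfunctions" to occurred.
Booster path down [AND]: B bleed valve degraded=not, Aft booster lost=occurs, South ABS modulator trips=occurs, Lower wheel cylinder failed=occurs → not all inputs occur → does not occur.
Rear circuit inoperative [OR]: Master cylinder failed=not, Booster path down=not, North caliper faulted=not → no input occurs → does not occur.
Service line fails [OR]: Outboard reservoir is inoperative=not, South proportioning valve malfunctions=not → no input occurs → does not occur.
Front circuit unavailable [AND]: Inboard pad sensor lost=not, Service line fails=not → not all inputs occur → does not occur.
Parking branch inoperative [OR]: Brake line malfunctions=occurs, Backup master cylinder 2 is down=not → at least one input occurs → occurs.
ABS chain down [AND]: Parking branch inoperative=occurs, Standby bleed valve 2 trips=occurs, Upper booster 2 stuck=not, #2 ABS modulator 2 lost=occurs → not all inputs occur → does not occur.
Braking system failure [OR]: Rear circuit inoperative=not, Front circuit unavailable=not, ABS chain down=not → no input occurs → does not occur.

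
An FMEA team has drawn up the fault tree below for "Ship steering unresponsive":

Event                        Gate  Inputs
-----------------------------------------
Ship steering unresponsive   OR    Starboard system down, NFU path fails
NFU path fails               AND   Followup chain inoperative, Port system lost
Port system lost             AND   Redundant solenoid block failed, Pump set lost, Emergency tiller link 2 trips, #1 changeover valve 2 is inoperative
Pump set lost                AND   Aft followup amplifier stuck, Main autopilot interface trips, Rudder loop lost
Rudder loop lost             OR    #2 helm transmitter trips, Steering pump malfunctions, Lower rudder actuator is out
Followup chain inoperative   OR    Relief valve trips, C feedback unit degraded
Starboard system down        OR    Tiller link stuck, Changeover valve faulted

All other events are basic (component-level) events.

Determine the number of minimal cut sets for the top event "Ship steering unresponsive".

Starboard system down [OR]: union of children's cut sets → 2 cut set(s).
Followup chain inoperative [OR]: union of children's cut sets → 2 cut set(s).
Rudder loop lost [OR]: union of children's cut sets → 3 cut set(s).
Pump set lost [AND]: one cut set from each child combined → 1 × 1 × 3 = 3 cut set(s).
Port system lost [AND]: one cut set from each child combined → 1 × 3 × 1 × 1 = 3 cut set(s).
NFU path fails [AND]: one cut set from each child combined → 2 × 3 = 6 cut set(s).
Ship steering unresponsive [OR]: union of children's cut sets → 8 cut set(s).
Minimal cut sets: {Tiller link stuck}; {Changeover valve faulted}; {#1 changeover valve 2 is inoperative, #2 helm transmitter trips, Aft followup amplifier stuck, Emergency tiller link 2 trips, Main autopilot interface trips, Redundant solenoid block failed, Relief valve trips}; {#1 changeover valve 2 is inoperative, Aft followup amplifier stuck, Emergency tiller link 2 trips, Main autopilot interface trips, Redundant solenoid block failed, Relief valve trips, Steering pump malfunctions}; {#1 changeover valve 2 is inoperative, Aft followup amplifier stuck, Emergency tiller link 2 trips, Lower rudder actuator is out, Main autopilot interface trips, Redundant solenoid block failed, Relief valve trips}; {#1 changeover valve 2 is inoperative, #2 helm transmitter trips, Aft followup amplifier stuck, C feedback unit degraded, Emergency tiller link 2 trips, Main autopilot interface trips, Redundant solenoid block failed}; {#1 changeover valve 2 is inoperative, Aft followup amplifier stuck, C feedback unit degraded, Emergency tiller link 2 trips, Main autopilot interface trips, Redundant solenoid block failed, Steering pump malfunctions}; {#1 changeover valve 2 is inoperative, Aft followup amplifier stuck, C feedback unit degraded, Emergency tiller link 2 trips, Lower rudder actuator is out, Main autopilot interface trips, Redundant solenoid block failed}.

8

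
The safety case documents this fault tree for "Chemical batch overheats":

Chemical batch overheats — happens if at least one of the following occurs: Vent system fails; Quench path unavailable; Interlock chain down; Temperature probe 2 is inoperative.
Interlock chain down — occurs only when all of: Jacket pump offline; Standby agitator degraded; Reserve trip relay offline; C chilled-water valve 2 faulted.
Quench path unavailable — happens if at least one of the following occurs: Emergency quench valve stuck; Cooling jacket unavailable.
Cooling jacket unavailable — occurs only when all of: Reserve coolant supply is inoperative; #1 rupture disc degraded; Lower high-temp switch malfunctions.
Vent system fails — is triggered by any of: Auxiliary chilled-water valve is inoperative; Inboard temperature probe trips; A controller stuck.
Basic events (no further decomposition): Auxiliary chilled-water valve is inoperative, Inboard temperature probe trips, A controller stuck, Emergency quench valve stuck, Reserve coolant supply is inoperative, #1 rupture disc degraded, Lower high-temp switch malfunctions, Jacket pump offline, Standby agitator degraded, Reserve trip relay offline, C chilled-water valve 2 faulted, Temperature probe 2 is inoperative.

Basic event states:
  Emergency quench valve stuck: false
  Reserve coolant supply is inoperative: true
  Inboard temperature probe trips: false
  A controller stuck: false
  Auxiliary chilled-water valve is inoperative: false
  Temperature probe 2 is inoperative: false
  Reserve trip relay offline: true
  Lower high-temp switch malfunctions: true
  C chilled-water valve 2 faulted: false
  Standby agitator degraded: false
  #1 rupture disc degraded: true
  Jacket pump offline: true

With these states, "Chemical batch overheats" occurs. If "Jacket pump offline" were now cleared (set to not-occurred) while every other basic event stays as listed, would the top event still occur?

Yes

Counterfactual: set "Jacket pump offline" to not occurred.
Vent system fails [OR]: Auxiliary chilled-water valve is inoperative=not, Inboard temperature probe trips=not, A controller stuck=not → no input occurs → does not occur.
Cooling jacket unavailable [AND]: Reserve coolant supply is inoperative=occurs, #1 rupture disc degraded=occurs, Lower high-temp switch malfunctions=occurs → all inputs occur → occurs.
Quench path unavailable [OR]: Emergency quench valve stuck=not, Cooling jacket unavailable=occurs → at least one input occurs → occurs.
Interlock chain down [AND]: Jacket pump offline=not, Standby agitator degraded=not, Reserve trip relay offline=occurs, C chilled-water valve 2 faulted=not → not all inputs occur → does not occur.
Chemical batch overheats [OR]: Vent system fails=not, Quench path unavailable=occurs, Interlock chain down=not, Temperature probe 2 is inoperative=not → at least one input occurs → occurs.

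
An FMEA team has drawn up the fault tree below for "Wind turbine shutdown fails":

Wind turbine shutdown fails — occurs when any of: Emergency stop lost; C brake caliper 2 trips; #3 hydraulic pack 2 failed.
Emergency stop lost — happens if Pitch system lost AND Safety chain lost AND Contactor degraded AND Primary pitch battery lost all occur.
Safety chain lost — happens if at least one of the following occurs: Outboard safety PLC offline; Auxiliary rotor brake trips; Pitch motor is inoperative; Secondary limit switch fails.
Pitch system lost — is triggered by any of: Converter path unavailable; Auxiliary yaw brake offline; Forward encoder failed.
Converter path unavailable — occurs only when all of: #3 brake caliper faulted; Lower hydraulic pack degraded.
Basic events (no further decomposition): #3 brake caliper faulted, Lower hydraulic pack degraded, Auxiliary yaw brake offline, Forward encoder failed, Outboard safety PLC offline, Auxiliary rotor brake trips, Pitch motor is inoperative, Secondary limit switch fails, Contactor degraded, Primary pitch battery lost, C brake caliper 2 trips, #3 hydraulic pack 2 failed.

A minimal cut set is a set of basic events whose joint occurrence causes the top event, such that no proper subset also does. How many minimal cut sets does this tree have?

Converter path unavailable [AND]: one cut set from each child combined → 1 × 1 = 1 cut set(s).
Pitch system lost [OR]: union of children's cut sets → 3 cut set(s).
Safety chain lost [OR]: union of children's cut sets → 4 cut set(s).
Emergency stop lost [AND]: one cut set from each child combined → 3 × 4 × 1 × 1 = 12 cut set(s).
Wind turbine shutdown fails [OR]: union of children's cut sets → 14 cut set(s).

14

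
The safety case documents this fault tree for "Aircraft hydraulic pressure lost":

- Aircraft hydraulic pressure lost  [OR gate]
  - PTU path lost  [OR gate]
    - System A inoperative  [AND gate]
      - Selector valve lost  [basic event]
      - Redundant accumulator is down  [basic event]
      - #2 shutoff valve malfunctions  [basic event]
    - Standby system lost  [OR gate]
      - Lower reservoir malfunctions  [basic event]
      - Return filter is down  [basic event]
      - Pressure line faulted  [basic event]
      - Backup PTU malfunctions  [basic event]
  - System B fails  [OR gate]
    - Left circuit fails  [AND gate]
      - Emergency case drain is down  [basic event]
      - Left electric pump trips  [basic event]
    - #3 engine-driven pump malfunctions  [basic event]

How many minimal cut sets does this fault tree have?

7

System A inoperative [AND]: one cut set from each child combined → 1 × 1 × 1 = 1 cut set(s).
Standby system lost [OR]: union of children's cut sets → 4 cut set(s).
PTU path lost [OR]: union of children's cut sets → 5 cut set(s).
Left circuit fails [AND]: one cut set from each child combined → 1 × 1 = 1 cut set(s).
System B fails [OR]: union of children's cut sets → 2 cut set(s).
Aircraft hydraulic pressure lost [OR]: union of children's cut sets → 7 cut set(s).
Minimal cut sets: {#2 shutoff valve malfunctions, Redundant accumulator is down, Selector valve lost}; {Lower reservoir malfunctions}; {Return filter is down}; {Pressure line faulted}; {Backup PTU malfunctions}; {Emergency case drain is down, Left electric pump trips}; {#3 engine-driven pump malfunctions}.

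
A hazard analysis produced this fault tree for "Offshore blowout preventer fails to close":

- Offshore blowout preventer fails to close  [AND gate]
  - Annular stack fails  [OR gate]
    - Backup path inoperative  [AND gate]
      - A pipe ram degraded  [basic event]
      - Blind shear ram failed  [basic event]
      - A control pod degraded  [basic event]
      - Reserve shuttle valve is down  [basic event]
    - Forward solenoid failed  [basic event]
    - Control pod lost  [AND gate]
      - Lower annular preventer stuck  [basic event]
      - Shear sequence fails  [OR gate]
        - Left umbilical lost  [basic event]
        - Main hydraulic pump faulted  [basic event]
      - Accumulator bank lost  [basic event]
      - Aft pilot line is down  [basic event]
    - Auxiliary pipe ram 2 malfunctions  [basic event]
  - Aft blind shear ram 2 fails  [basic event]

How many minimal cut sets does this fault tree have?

Backup path inoperative [AND]: one cut set from each child combined → 1 × 1 × 1 × 1 = 1 cut set(s).
Shear sequence fails [OR]: union of children's cut sets → 2 cut set(s).
Control pod lost [AND]: one cut set from each child combined → 1 × 2 × 1 × 1 = 2 cut set(s).
Annular stack fails [OR]: union of children's cut sets → 5 cut set(s).
Offshore blowout preventer fails to close [AND]: one cut set from each child combined → 5 × 1 = 5 cut set(s).
Minimal cut sets: {A control pod degraded, A pipe ram degraded, Aft blind shear ram 2 fails, Blind shear ram failed, Reserve shuttle valve is down}; {Aft blind shear ram 2 fails, Forward solenoid failed}; {Accumulator bank lost, Aft blind shear ram 2 fails, Aft pilot line is down, Left umbilical lost, Lower annular preventer stuck}; {Accumulator bank lost, Aft blind shear ram 2 fails, Aft pilot line is down, Lower annular preventer stuck, Main hydraulic pump faulted}; {Aft blind shear ram 2 fails, Auxiliary pipe ram 2 malfunctions}.

5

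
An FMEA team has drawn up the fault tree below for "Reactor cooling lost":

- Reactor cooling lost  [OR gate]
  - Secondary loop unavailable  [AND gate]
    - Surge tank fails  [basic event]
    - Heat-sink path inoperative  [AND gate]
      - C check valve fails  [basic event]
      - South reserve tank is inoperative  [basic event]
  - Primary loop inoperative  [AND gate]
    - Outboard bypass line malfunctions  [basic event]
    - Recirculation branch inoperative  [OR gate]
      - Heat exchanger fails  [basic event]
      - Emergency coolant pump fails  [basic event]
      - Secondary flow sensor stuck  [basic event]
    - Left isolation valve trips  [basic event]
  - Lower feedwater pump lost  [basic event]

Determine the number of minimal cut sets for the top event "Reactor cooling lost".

Heat-sink path inoperative [AND]: one cut set from each child combined → 1 × 1 = 1 cut set(s).
Secondary loop unavailable [AND]: one cut set from each child combined → 1 × 1 = 1 cut set(s).
Recirculation branch inoperative [OR]: union of children's cut sets → 3 cut set(s).
Primary loop inoperative [AND]: one cut set from each child combined → 1 × 3 × 1 = 3 cut set(s).
Reactor cooling lost [OR]: union of children's cut sets → 5 cut set(s).
Minimal cut sets: {C check valve fails, South reserve tank is inoperative, Surge tank fails}; {Heat exchanger fails, Left isolation valve trips, Outboard bypass line malfunctions}; {Emergency coolant pump fails, Left isolation valve trips, Outboard bypass line malfunctions}; {Left isolation valve trips, Outboard bypass line malfunctions, Secondary flow sensor stuck}; {Lower feedwater pump lost}.

5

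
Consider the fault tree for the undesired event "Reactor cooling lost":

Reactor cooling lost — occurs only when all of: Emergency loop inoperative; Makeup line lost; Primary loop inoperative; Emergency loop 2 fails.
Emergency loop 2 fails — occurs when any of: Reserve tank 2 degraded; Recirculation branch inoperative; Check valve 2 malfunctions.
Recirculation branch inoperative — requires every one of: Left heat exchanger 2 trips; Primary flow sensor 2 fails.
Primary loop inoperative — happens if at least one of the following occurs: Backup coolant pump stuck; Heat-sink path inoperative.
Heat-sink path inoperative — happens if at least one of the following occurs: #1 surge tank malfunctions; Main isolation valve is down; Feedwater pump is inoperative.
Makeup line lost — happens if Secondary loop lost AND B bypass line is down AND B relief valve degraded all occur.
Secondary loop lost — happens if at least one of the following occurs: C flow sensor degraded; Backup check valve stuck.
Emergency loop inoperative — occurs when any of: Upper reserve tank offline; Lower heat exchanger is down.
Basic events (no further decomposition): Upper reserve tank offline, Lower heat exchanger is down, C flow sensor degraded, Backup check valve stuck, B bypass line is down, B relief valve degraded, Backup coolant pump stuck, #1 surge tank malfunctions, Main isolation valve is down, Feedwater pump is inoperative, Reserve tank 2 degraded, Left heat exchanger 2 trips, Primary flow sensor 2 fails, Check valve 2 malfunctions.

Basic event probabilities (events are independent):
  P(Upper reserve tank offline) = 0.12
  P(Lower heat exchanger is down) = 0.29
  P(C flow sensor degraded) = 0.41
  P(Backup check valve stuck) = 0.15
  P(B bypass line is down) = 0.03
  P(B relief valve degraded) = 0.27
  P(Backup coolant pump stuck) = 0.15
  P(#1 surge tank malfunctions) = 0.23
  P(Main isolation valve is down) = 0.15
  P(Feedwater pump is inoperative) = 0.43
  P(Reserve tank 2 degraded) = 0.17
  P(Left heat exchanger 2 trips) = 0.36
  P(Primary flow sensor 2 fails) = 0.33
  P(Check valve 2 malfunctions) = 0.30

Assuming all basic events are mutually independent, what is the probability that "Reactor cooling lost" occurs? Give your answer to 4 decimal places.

P(Emergency loop inoperative) [OR] = 1 − (1−0.12) × (1−0.29) = 0.375200
P(Secondary loop lost) [OR] = 1 − (1−0.41) × (1−0.15) = 0.498500
P(Makeup line lost) [AND] = 0.498500 × 0.03 × 0.27 = 0.004038
P(Heat-sink path inoperative) [OR] = 1 − (1−0.23) × (1−0.15) × (1−0.43) = 0.626935
P(Primary loop inoperative) [OR] = 1 − (1−0.15) × (1−0.626935) = 0.682895
P(Recirculation branch inoperative) [AND] = 0.36 × 0.33 = 0.118800
P(Emergency loop 2 fails) [OR] = 1 − (1−0.17) × (1−0.118800) × (1−0.30) = 0.488023
P(Reactor cooling lost) [AND] = 0.375200 × 0.004038 × 0.682895 × 0.488023 = 0.000505
Rounded to 4 decimal places: P(Reactor cooling lost) ≈ 0.0005.

0.0005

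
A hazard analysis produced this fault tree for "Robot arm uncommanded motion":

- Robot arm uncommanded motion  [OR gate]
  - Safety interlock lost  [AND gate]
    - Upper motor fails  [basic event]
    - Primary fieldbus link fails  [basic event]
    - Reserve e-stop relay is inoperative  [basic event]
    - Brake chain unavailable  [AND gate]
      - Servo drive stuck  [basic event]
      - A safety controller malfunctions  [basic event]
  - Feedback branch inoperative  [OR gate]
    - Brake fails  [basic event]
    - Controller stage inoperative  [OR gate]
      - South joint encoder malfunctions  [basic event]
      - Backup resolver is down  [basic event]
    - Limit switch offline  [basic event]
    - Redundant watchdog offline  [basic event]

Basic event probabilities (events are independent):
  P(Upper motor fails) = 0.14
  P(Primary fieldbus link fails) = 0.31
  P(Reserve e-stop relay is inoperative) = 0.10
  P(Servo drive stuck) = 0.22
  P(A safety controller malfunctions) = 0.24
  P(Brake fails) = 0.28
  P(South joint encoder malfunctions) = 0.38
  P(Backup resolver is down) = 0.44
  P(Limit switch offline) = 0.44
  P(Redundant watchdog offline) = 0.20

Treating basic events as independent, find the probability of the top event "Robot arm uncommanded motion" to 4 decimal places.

P(Brake chain unavailable) [AND] = 0.22 × 0.24 = 0.052800
P(Safety interlock lost) [AND] = 0.14 × 0.31 × 0.10 × 0.052800 = 0.000229
P(Controller stage inoperative) [OR] = 1 − (1−0.38) × (1−0.44) = 0.652800
P(Feedback branch inoperative) [OR] = 1 − (1−0.28) × (1−0.652800) × (1−0.44) × (1−0.20) = 0.888007
P(Robot arm uncommanded motion) [OR] = 1 − (1−0.000229) × (1−0.888007) = 0.888033
Rounded to 4 decimal places: P(Robot arm uncommanded motion) ≈ 0.8880.

0.8880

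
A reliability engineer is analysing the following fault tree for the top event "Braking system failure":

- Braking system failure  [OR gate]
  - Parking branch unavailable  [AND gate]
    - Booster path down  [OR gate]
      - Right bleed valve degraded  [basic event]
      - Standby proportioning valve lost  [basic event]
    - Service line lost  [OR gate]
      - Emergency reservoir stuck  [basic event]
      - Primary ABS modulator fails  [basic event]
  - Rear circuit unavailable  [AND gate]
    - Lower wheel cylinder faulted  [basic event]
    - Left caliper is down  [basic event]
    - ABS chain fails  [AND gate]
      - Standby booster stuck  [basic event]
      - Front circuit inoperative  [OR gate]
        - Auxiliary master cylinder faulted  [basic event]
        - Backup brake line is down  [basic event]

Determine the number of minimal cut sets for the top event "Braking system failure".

Booster path down [OR]: union of children's cut sets → 2 cut set(s).
Service line lost [OR]: union of children's cut sets → 2 cut set(s).
Parking branch unavailable [AND]: one cut set from each child combined → 2 × 2 = 4 cut set(s).
Front circuit inoperative [OR]: union of children's cut sets → 2 cut set(s).
ABS chain fails [AND]: one cut set from each child combined → 1 × 2 = 2 cut set(s).
Rear circuit unavailable [AND]: one cut set from each child combined → 1 × 1 × 2 = 2 cut set(s).
Braking system failure [OR]: union of children's cut sets → 6 cut set(s).
Minimal cut sets: {Emergency reservoir stuck, Right bleed valve degraded}; {Primary ABS modulator fails, Right bleed valve degraded}; {Emergency reservoir stuck, Standby proportioning valve lost}; {Primary ABS modulator fails, Standby proportioning valve lost}; {Auxiliary master cylinder faulted, Left caliper is down, Lower wheel cylinder faulted, Standby booster stuck}; {Backup brake line is down, Left caliper is down, Lower wheel cylinder faulted, Standby booster stuck}.

6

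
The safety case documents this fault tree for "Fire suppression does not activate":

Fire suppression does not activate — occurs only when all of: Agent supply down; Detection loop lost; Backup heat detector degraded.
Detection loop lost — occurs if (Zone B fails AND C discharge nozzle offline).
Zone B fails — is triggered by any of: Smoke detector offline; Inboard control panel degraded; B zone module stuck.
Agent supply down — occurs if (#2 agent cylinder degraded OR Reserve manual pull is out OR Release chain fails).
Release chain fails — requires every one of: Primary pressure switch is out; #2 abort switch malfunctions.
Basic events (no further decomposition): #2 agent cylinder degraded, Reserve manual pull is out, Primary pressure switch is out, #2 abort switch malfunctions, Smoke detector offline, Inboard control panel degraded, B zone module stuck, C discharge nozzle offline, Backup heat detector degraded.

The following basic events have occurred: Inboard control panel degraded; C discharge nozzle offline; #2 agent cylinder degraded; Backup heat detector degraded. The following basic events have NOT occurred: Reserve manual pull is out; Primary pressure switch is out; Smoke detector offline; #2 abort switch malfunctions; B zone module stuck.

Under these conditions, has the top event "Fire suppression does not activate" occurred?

Yes

Release chain fails [AND]: Primary pressure switch is out=not, #2 abort switch malfunctions=not → not all inputs occur → does not occur.
Agent supply down [OR]: #2 agent cylinder degraded=occurs, Reserve manual pull is out=not, Release chain fails=not → at least one input occurs → occurs.
Zone B fails [OR]: Smoke detector offline=not, Inboard control panel degraded=occurs, B zone module stuck=not → at least one input occurs → occurs.
Detection loop lost [AND]: Zone B fails=occurs, C discharge nozzle offline=occurs → all inputs occur → occurs.
Fire suppression does not activate [AND]: Agent supply down=occurs, Detection loop lost=occurs, Backup heat detector degraded=occurs → all inputs occur → occurs.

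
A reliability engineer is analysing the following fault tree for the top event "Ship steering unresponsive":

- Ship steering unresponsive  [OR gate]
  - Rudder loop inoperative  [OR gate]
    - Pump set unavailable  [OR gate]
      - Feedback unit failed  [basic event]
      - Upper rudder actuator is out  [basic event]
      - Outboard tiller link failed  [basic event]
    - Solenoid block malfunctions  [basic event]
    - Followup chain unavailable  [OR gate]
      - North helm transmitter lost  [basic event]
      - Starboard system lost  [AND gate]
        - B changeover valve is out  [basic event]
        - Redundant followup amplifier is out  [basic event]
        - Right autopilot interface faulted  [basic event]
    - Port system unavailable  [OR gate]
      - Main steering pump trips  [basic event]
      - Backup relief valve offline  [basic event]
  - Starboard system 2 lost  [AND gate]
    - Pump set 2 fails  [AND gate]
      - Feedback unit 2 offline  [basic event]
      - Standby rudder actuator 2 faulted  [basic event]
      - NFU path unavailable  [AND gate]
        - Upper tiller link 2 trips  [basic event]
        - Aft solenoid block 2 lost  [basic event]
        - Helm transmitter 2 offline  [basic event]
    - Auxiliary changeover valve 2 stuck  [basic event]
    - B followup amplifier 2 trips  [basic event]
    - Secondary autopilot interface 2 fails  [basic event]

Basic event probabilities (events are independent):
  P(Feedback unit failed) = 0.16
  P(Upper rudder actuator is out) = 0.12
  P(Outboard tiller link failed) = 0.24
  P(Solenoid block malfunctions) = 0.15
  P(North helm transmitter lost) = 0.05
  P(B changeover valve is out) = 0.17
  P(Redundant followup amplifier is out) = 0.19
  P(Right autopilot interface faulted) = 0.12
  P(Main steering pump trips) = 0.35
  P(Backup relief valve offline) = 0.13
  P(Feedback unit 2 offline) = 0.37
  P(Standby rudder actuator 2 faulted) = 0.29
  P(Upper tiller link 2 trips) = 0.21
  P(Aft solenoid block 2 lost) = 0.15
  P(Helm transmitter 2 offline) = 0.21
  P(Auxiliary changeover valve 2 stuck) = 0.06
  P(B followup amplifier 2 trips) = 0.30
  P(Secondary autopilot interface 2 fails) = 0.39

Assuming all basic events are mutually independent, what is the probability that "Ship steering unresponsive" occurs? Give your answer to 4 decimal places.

P(Pump set unavailable) [OR] = 1 − (1−0.16) × (1−0.12) × (1−0.24) = 0.438208
P(Starboard system lost) [AND] = 0.17 × 0.19 × 0.12 = 0.003876
P(Followup chain unavailable) [OR] = 1 − (1−0.05) × (1−0.003876) = 0.053682
P(Port system unavailable) [OR] = 1 − (1−0.35) × (1−0.13) = 0.434500
P(Rudder loop inoperative) [OR] = 1 − (1−0.438208) × (1−0.15) × (1−0.053682) × (1−0.434500) = 0.744457
P(NFU path unavailable) [AND] = 0.21 × 0.15 × 0.21 = 0.006615
P(Pump set 2 fails) [AND] = 0.37 × 0.29 × 0.006615 = 0.000710
P(Starboard system 2 lost) [AND] = 0.000710 × 0.06 × 0.30 × 0.39 = 0.000005
P(Ship steering unresponsive) [OR] = 1 − (1−0.744457) × (1−0.000005) = 0.744458
Rounded to 4 decimal places: P(Ship steering unresponsive) ≈ 0.7445.

0.7445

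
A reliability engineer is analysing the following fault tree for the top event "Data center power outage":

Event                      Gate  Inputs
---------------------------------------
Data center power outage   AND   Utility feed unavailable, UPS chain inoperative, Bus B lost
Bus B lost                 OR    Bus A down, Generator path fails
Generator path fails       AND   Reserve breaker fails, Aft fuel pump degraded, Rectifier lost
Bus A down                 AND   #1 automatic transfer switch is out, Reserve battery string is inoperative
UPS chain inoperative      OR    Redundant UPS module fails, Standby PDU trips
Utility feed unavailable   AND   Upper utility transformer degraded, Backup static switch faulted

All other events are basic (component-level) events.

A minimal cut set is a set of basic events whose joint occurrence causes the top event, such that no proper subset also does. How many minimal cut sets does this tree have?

Utility feed unavailable [AND]: one cut set from each child combined → 1 × 1 = 1 cut set(s).
UPS chain inoperative [OR]: union of children's cut sets → 2 cut set(s).
Bus A down [AND]: one cut set from each child combined → 1 × 1 = 1 cut set(s).
Generator path fails [AND]: one cut set from each child combined → 1 × 1 × 1 = 1 cut set(s).
Bus B lost [OR]: union of children's cut sets → 2 cut set(s).
Data center power outage [AND]: one cut set from each child combined → 1 × 2 × 2 = 4 cut set(s).
Minimal cut sets: {#1 automatic transfer switch is out, Backup static switch faulted, Redundant UPS module fails, Reserve battery string is inoperative, Upper utility transformer degraded}; {Aft fuel pump degraded, Backup static switch faulted, Rectifier lost, Redundant UPS module fails, Reserve breaker fails, Upper utility transformer degraded}; {#1 automatic transfer switch is out, Backup static switch faulted, Reserve battery string is inoperative, Standby PDU trips, Upper utility transformer degraded}; {Aft fuel pump degraded, Backup static switch faulted, Rectifier lost, Reserve breaker fails, Standby PDU trips, Upper utility transformer degraded}.

4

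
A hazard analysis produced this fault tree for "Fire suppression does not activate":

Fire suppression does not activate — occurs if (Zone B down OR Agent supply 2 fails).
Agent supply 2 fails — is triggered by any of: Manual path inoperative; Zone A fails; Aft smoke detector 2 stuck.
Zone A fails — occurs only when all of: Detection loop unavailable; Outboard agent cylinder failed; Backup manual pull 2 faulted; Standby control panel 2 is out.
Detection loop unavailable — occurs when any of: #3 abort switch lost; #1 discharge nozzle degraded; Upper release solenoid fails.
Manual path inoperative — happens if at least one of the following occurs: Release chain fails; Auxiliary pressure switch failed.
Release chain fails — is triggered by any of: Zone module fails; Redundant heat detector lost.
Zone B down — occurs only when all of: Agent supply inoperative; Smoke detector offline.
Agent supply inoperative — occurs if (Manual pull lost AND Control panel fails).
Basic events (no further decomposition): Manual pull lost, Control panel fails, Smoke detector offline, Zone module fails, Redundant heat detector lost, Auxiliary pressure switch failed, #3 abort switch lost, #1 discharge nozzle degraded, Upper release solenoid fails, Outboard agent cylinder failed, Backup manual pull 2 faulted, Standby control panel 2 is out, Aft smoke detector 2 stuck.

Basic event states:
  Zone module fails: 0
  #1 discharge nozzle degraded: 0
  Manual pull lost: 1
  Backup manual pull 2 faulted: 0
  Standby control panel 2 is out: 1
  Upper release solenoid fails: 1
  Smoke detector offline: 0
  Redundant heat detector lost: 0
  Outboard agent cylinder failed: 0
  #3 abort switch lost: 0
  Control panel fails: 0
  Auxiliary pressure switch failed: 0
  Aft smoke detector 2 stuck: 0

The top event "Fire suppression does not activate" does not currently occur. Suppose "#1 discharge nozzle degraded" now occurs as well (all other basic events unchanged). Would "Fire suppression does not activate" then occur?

Counterfactual: set "#1 discharge nozzle degraded" to occurred.
Agent supply inoperative [AND]: Manual pull lost=occurs, Control panel fails=not → not all inputs occur → does not occur.
Zone B down [AND]: Agent supply inoperative=not, Smoke detector offline=not → not all inputs occur → does not occur.
Release chain fails [OR]: Zone module fails=not, Redundant heat detector lost=not → no input occurs → does not occur.
Manual path inoperative [OR]: Release chain fails=not, Auxiliary pressure switch failed=not → no input occurs → does not occur.
Detection loop unavailable [OR]: #3 abort switch lost=not, #1 discharge nozzle degraded=occurs, Upper release solenoid fails=occurs → at least one input occurs → occurs.
Zone A fails [AND]: Detection loop unavailable=occurs, Outboard agent cylinder failed=not, Backup manual pull 2 faulted=not, Standby control panel 2 is out=occurs → not all inputs occur → does not occur.
Agent supply 2 fails [OR]: Manual path inoperative=not, Zone A fails=not, Aft smoke detector 2 stuck=not → no input occurs → does not occur.
Fire suppression does not activate [OR]: Zone B down=not, Agent supply 2 fails=not → no input occurs → does not occur.

No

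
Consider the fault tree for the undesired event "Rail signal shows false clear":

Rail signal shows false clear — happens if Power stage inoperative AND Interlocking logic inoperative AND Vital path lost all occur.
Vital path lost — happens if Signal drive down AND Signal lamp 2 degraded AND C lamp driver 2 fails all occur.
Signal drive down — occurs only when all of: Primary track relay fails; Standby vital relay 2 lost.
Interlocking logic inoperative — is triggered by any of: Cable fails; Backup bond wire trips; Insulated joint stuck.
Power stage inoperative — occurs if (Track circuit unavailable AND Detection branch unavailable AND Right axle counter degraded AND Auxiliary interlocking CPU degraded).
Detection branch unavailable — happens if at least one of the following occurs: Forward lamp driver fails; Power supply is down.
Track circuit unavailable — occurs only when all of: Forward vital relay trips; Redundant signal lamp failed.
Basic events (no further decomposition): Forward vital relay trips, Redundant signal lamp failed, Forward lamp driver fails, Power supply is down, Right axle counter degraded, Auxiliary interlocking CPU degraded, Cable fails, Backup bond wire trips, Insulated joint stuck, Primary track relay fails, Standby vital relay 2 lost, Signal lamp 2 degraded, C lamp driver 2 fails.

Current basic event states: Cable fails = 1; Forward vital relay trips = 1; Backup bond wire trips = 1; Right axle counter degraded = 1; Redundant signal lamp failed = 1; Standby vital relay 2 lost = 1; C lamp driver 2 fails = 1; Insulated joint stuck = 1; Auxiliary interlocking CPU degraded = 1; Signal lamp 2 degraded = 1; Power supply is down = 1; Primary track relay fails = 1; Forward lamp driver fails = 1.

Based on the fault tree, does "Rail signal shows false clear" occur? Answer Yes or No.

Track circuit unavailable [AND]: Forward vital relay trips=occurs, Redundant signal lamp failed=occurs → all inputs occur → occurs.
Detection branch unavailable [OR]: Forward lamp driver fails=occurs, Power supply is down=occurs → at least one input occurs → occurs.
Power stage inoperative [AND]: Track circuit unavailable=occurs, Detection branch unavailable=occurs, Right axle counter degraded=occurs, Auxiliary interlocking CPU degraded=occurs → all inputs occur → occurs.
Interlocking logic inoperative [OR]: Cable fails=occurs, Backup bond wire trips=occurs, Insulated joint stuck=occurs → at least one input occurs → occurs.
Signal drive down [AND]: Primary track relay fails=occurs, Standby vital relay 2 lost=occurs → all inputs occur → occurs.
Vital path lost [AND]: Signal drive down=occurs, Signal lamp 2 degraded=occurs, C lamp driver 2 fails=occurs → all inputs occur → occurs.
Rail signal shows false clear [AND]: Power stage inoperative=occurs, Interlocking logic inoperative=occurs, Vital path lost=occurs → all inputs occur → occurs.

Yes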